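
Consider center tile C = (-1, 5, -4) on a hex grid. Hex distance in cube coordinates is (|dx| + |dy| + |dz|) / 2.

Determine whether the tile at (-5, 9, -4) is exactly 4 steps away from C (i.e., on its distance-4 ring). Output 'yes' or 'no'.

|px - cx| = |-5 - (-1)| = 4
|py - cy| = |9 - 5| = 4
|pz - cz| = |-4 - (-4)| = 0
distance = (4+4+0)/2 = 8/2 = 4
radius = 4; distance == radius -> yes

Answer: yes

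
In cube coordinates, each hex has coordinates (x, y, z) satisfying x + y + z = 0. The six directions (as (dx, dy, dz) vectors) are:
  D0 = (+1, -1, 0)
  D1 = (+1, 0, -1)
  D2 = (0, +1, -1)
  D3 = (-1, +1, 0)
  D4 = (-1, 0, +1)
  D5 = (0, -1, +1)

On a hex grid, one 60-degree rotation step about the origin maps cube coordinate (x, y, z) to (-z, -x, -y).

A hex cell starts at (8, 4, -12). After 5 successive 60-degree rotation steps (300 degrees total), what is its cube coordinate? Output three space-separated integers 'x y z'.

Answer: -4 12 -8

Derivation:
Start: (8, 4, -12)
Step 1: (8, 4, -12) -> (-(-12), -(8), -(4)) = (12, -8, -4)
Step 2: (12, -8, -4) -> (-(-4), -(12), -(-8)) = (4, -12, 8)
Step 3: (4, -12, 8) -> (-(8), -(4), -(-12)) = (-8, -4, 12)
Step 4: (-8, -4, 12) -> (-(12), -(-8), -(-4)) = (-12, 8, 4)
Step 5: (-12, 8, 4) -> (-(4), -(-12), -(8)) = (-4, 12, -8)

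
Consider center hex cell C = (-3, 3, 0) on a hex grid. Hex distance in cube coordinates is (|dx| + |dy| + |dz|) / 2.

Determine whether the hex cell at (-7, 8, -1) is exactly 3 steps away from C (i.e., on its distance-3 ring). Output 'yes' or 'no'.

Answer: no

Derivation:
|px - cx| = |-7 - (-3)| = 4
|py - cy| = |8 - 3| = 5
|pz - cz| = |-1 - 0| = 1
distance = (4+5+1)/2 = 10/2 = 5
radius = 3; distance != radius -> no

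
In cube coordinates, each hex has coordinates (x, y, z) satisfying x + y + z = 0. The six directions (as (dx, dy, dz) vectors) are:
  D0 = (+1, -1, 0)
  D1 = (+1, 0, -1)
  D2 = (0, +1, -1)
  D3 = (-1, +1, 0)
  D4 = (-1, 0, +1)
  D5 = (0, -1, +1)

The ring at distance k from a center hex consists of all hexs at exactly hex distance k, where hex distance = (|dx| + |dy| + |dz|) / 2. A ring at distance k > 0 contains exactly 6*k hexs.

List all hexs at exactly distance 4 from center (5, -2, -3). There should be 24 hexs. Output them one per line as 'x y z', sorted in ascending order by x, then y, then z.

Answer: 1 -2 1
1 -1 0
1 0 -1
1 1 -2
1 2 -3
2 -3 1
2 2 -4
3 -4 1
3 2 -5
4 -5 1
4 2 -6
5 -6 1
5 2 -7
6 -6 0
6 1 -7
7 -6 -1
7 0 -7
8 -6 -2
8 -1 -7
9 -6 -3
9 -5 -4
9 -4 -5
9 -3 -6
9 -2 -7

Derivation:
Walk ring at distance 4 from (5, -2, -3):
Start at center + D4*4 = (1, -2, 1)
  hex 0: (1, -2, 1)
  hex 1: (2, -3, 1)
  hex 2: (3, -4, 1)
  hex 3: (4, -5, 1)
  hex 4: (5, -6, 1)
  hex 5: (6, -6, 0)
  hex 6: (7, -6, -1)
  hex 7: (8, -6, -2)
  hex 8: (9, -6, -3)
  hex 9: (9, -5, -4)
  hex 10: (9, -4, -5)
  hex 11: (9, -3, -6)
  hex 12: (9, -2, -7)
  hex 13: (8, -1, -7)
  hex 14: (7, 0, -7)
  hex 15: (6, 1, -7)
  hex 16: (5, 2, -7)
  hex 17: (4, 2, -6)
  hex 18: (3, 2, -5)
  hex 19: (2, 2, -4)
  hex 20: (1, 2, -3)
  hex 21: (1, 1, -2)
  hex 22: (1, 0, -1)
  hex 23: (1, -1, 0)
Sorted: 24 hexes.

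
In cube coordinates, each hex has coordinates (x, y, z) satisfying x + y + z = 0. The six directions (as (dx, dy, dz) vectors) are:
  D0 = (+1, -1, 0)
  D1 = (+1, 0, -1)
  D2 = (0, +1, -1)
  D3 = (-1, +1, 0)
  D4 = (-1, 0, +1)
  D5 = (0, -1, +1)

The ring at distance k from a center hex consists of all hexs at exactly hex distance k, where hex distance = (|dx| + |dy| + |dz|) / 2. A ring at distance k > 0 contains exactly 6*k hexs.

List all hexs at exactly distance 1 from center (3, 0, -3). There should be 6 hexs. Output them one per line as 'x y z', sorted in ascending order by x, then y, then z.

Walk ring at distance 1 from (3, 0, -3):
Start at center + D4*1 = (2, 0, -2)
  hex 0: (2, 0, -2)
  hex 1: (3, -1, -2)
  hex 2: (4, -1, -3)
  hex 3: (4, 0, -4)
  hex 4: (3, 1, -4)
  hex 5: (2, 1, -3)
Sorted: 6 hexes.

Answer: 2 0 -2
2 1 -3
3 -1 -2
3 1 -4
4 -1 -3
4 0 -4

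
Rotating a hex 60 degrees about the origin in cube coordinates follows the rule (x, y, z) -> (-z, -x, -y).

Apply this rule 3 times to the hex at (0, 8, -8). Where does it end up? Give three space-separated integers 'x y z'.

Start: (0, 8, -8)
Step 1: (0, 8, -8) -> (-(-8), -(0), -(8)) = (8, 0, -8)
Step 2: (8, 0, -8) -> (-(-8), -(8), -(0)) = (8, -8, 0)
Step 3: (8, -8, 0) -> (-(0), -(8), -(-8)) = (0, -8, 8)

Answer: 0 -8 8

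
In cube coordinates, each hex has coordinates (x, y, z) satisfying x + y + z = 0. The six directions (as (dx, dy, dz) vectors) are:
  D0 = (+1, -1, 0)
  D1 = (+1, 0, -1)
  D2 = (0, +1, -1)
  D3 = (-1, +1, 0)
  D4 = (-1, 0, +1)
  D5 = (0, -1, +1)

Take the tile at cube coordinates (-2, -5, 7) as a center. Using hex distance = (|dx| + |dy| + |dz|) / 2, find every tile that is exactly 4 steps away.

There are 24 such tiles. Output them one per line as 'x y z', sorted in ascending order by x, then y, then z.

Answer: -6 -5 11
-6 -4 10
-6 -3 9
-6 -2 8
-6 -1 7
-5 -6 11
-5 -1 6
-4 -7 11
-4 -1 5
-3 -8 11
-3 -1 4
-2 -9 11
-2 -1 3
-1 -9 10
-1 -2 3
0 -9 9
0 -3 3
1 -9 8
1 -4 3
2 -9 7
2 -8 6
2 -7 5
2 -6 4
2 -5 3

Derivation:
Walk ring at distance 4 from (-2, -5, 7):
Start at center + D4*4 = (-6, -5, 11)
  hex 0: (-6, -5, 11)
  hex 1: (-5, -6, 11)
  hex 2: (-4, -7, 11)
  hex 3: (-3, -8, 11)
  hex 4: (-2, -9, 11)
  hex 5: (-1, -9, 10)
  hex 6: (0, -9, 9)
  hex 7: (1, -9, 8)
  hex 8: (2, -9, 7)
  hex 9: (2, -8, 6)
  hex 10: (2, -7, 5)
  hex 11: (2, -6, 4)
  hex 12: (2, -5, 3)
  hex 13: (1, -4, 3)
  hex 14: (0, -3, 3)
  hex 15: (-1, -2, 3)
  hex 16: (-2, -1, 3)
  hex 17: (-3, -1, 4)
  hex 18: (-4, -1, 5)
  hex 19: (-5, -1, 6)
  hex 20: (-6, -1, 7)
  hex 21: (-6, -2, 8)
  hex 22: (-6, -3, 9)
  hex 23: (-6, -4, 10)
Sorted: 24 hexes.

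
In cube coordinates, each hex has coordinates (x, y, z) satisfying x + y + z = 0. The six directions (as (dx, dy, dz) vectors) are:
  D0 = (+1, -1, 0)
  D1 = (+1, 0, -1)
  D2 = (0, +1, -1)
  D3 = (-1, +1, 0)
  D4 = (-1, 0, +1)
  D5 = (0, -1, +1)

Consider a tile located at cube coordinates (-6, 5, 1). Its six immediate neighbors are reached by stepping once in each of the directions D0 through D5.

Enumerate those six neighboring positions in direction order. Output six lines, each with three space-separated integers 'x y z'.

Center: (-6, 5, 1). Add each direction:
  D0: (-6, 5, 1) + (1, -1, 0) = (-5, 4, 1)
  D1: (-6, 5, 1) + (1, 0, -1) = (-5, 5, 0)
  D2: (-6, 5, 1) + (0, 1, -1) = (-6, 6, 0)
  D3: (-6, 5, 1) + (-1, 1, 0) = (-7, 6, 1)
  D4: (-6, 5, 1) + (-1, 0, 1) = (-7, 5, 2)
  D5: (-6, 5, 1) + (0, -1, 1) = (-6, 4, 2)

Answer: -5 4 1
-5 5 0
-6 6 0
-7 6 1
-7 5 2
-6 4 2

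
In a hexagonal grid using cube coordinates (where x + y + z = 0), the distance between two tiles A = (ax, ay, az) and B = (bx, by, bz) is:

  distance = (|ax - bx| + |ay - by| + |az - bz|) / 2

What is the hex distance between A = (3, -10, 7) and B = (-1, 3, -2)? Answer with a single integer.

Answer: 13

Derivation:
|ax - bx| = |3 - (-1)| = 4
|ay - by| = |-10 - 3| = 13
|az - bz| = |7 - (-2)| = 9
distance = (4 + 13 + 9) / 2 = 26 / 2 = 13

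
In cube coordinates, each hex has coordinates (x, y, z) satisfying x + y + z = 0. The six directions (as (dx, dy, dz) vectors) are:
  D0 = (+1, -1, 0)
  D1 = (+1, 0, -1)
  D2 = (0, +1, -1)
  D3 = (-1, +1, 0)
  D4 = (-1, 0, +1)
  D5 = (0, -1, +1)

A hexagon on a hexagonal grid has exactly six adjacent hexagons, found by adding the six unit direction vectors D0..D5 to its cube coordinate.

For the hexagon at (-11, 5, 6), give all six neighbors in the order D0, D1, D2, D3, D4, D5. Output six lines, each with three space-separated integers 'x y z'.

Center: (-11, 5, 6). Add each direction:
  D0: (-11, 5, 6) + (1, -1, 0) = (-10, 4, 6)
  D1: (-11, 5, 6) + (1, 0, -1) = (-10, 5, 5)
  D2: (-11, 5, 6) + (0, 1, -1) = (-11, 6, 5)
  D3: (-11, 5, 6) + (-1, 1, 0) = (-12, 6, 6)
  D4: (-11, 5, 6) + (-1, 0, 1) = (-12, 5, 7)
  D5: (-11, 5, 6) + (0, -1, 1) = (-11, 4, 7)

Answer: -10 4 6
-10 5 5
-11 6 5
-12 6 6
-12 5 7
-11 4 7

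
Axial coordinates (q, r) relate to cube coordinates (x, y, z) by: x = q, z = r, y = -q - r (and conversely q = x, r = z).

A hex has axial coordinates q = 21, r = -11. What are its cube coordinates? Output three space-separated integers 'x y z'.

x = q = 21
z = r = -11
y = -x - z = -(21) - (-11) = -10

Answer: 21 -10 -11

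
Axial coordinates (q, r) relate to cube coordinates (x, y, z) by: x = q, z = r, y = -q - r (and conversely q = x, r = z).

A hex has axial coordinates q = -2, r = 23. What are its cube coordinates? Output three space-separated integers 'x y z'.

x = q = -2
z = r = 23
y = -x - z = -(-2) - (23) = -21

Answer: -2 -21 23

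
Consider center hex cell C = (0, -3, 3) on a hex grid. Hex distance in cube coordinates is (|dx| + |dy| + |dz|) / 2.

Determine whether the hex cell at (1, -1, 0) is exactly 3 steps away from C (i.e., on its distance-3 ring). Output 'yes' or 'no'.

Answer: yes

Derivation:
|px - cx| = |1 - 0| = 1
|py - cy| = |-1 - (-3)| = 2
|pz - cz| = |0 - 3| = 3
distance = (1+2+3)/2 = 6/2 = 3
radius = 3; distance == radius -> yes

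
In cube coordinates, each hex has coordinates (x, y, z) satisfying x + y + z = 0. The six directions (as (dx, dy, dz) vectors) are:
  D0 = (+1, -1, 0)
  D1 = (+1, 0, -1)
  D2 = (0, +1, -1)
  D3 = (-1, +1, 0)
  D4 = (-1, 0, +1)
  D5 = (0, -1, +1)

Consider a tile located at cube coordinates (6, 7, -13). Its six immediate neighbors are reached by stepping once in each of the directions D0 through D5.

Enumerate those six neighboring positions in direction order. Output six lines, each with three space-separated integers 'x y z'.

Answer: 7 6 -13
7 7 -14
6 8 -14
5 8 -13
5 7 -12
6 6 -12

Derivation:
Center: (6, 7, -13). Add each direction:
  D0: (6, 7, -13) + (1, -1, 0) = (7, 6, -13)
  D1: (6, 7, -13) + (1, 0, -1) = (7, 7, -14)
  D2: (6, 7, -13) + (0, 1, -1) = (6, 8, -14)
  D3: (6, 7, -13) + (-1, 1, 0) = (5, 8, -13)
  D4: (6, 7, -13) + (-1, 0, 1) = (5, 7, -12)
  D5: (6, 7, -13) + (0, -1, 1) = (6, 6, -12)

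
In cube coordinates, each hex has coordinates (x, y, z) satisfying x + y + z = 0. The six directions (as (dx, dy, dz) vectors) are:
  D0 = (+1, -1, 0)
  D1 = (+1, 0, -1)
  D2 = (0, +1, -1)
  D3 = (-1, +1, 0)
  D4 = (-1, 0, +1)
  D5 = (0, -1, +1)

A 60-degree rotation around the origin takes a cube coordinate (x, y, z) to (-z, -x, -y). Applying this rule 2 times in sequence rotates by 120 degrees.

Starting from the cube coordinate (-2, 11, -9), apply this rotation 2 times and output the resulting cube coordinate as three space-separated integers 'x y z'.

Start: (-2, 11, -9)
Step 1: (-2, 11, -9) -> (-(-9), -(-2), -(11)) = (9, 2, -11)
Step 2: (9, 2, -11) -> (-(-11), -(9), -(2)) = (11, -9, -2)

Answer: 11 -9 -2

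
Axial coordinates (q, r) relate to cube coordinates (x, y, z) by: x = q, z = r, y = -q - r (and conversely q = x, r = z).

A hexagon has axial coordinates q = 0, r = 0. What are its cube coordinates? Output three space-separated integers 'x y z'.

x = q = 0
z = r = 0
y = -x - z = -(0) - (0) = 0

Answer: 0 0 0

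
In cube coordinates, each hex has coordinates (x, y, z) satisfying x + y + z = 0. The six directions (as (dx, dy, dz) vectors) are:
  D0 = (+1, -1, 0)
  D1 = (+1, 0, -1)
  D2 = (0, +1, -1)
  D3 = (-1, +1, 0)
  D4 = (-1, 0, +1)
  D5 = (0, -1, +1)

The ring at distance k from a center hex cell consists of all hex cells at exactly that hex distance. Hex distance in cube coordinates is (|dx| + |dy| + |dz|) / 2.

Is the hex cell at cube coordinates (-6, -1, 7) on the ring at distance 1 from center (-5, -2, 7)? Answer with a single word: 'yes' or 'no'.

|px - cx| = |-6 - (-5)| = 1
|py - cy| = |-1 - (-2)| = 1
|pz - cz| = |7 - 7| = 0
distance = (1+1+0)/2 = 2/2 = 1
radius = 1; distance == radius -> yes

Answer: yes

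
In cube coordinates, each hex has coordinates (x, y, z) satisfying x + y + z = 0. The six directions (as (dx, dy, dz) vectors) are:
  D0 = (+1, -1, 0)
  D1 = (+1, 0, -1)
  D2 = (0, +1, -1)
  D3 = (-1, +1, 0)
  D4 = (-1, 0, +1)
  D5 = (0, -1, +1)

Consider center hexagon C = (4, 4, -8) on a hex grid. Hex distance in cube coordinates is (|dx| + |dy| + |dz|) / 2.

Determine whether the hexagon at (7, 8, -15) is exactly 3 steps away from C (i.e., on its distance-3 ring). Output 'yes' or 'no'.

Answer: no

Derivation:
|px - cx| = |7 - 4| = 3
|py - cy| = |8 - 4| = 4
|pz - cz| = |-15 - (-8)| = 7
distance = (3+4+7)/2 = 14/2 = 7
radius = 3; distance != radius -> no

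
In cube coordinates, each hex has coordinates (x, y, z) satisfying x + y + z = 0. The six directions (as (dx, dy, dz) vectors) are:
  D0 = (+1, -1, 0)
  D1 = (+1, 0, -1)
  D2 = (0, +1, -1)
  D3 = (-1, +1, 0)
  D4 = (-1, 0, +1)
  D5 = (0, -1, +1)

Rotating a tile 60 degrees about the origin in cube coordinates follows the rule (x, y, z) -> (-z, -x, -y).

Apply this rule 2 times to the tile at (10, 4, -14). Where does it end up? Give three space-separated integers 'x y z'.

Answer: 4 -14 10

Derivation:
Start: (10, 4, -14)
Step 1: (10, 4, -14) -> (-(-14), -(10), -(4)) = (14, -10, -4)
Step 2: (14, -10, -4) -> (-(-4), -(14), -(-10)) = (4, -14, 10)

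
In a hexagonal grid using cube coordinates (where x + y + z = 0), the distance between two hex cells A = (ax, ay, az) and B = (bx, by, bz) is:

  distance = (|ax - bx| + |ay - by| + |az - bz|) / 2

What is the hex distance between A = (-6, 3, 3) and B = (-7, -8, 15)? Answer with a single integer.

|ax - bx| = |-6 - (-7)| = 1
|ay - by| = |3 - (-8)| = 11
|az - bz| = |3 - 15| = 12
distance = (1 + 11 + 12) / 2 = 24 / 2 = 12

Answer: 12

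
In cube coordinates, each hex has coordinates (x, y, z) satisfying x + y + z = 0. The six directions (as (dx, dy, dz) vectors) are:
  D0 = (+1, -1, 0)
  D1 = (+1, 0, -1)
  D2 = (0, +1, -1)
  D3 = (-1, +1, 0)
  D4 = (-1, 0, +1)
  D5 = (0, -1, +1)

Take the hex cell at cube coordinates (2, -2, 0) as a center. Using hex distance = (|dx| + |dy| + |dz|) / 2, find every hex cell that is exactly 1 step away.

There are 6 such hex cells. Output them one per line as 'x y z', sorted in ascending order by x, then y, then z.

Walk ring at distance 1 from (2, -2, 0):
Start at center + D4*1 = (1, -2, 1)
  hex 0: (1, -2, 1)
  hex 1: (2, -3, 1)
  hex 2: (3, -3, 0)
  hex 3: (3, -2, -1)
  hex 4: (2, -1, -1)
  hex 5: (1, -1, 0)
Sorted: 6 hexes.

Answer: 1 -2 1
1 -1 0
2 -3 1
2 -1 -1
3 -3 0
3 -2 -1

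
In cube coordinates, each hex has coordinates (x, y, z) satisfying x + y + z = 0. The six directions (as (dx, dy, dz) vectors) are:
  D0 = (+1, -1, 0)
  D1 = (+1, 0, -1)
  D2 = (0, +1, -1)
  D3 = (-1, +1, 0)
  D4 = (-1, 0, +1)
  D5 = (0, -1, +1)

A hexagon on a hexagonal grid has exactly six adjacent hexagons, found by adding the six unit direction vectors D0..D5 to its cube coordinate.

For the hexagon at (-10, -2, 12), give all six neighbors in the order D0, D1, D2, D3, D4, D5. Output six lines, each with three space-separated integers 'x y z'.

Answer: -9 -3 12
-9 -2 11
-10 -1 11
-11 -1 12
-11 -2 13
-10 -3 13

Derivation:
Center: (-10, -2, 12). Add each direction:
  D0: (-10, -2, 12) + (1, -1, 0) = (-9, -3, 12)
  D1: (-10, -2, 12) + (1, 0, -1) = (-9, -2, 11)
  D2: (-10, -2, 12) + (0, 1, -1) = (-10, -1, 11)
  D3: (-10, -2, 12) + (-1, 1, 0) = (-11, -1, 12)
  D4: (-10, -2, 12) + (-1, 0, 1) = (-11, -2, 13)
  D5: (-10, -2, 12) + (0, -1, 1) = (-10, -3, 13)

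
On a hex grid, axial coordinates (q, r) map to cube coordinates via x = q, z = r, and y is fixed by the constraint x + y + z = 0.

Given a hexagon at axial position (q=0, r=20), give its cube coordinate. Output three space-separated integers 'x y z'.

x = q = 0
z = r = 20
y = -x - z = -(0) - (20) = -20

Answer: 0 -20 20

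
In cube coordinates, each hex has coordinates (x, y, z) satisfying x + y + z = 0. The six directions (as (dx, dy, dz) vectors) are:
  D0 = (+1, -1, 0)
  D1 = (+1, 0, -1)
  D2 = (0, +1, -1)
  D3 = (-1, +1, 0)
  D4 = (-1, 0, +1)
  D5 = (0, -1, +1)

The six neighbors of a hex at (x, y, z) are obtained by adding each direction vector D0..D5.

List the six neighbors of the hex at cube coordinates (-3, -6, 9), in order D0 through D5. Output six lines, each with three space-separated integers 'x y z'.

Answer: -2 -7 9
-2 -6 8
-3 -5 8
-4 -5 9
-4 -6 10
-3 -7 10

Derivation:
Center: (-3, -6, 9). Add each direction:
  D0: (-3, -6, 9) + (1, -1, 0) = (-2, -7, 9)
  D1: (-3, -6, 9) + (1, 0, -1) = (-2, -6, 8)
  D2: (-3, -6, 9) + (0, 1, -1) = (-3, -5, 8)
  D3: (-3, -6, 9) + (-1, 1, 0) = (-4, -5, 9)
  D4: (-3, -6, 9) + (-1, 0, 1) = (-4, -6, 10)
  D5: (-3, -6, 9) + (0, -1, 1) = (-3, -7, 10)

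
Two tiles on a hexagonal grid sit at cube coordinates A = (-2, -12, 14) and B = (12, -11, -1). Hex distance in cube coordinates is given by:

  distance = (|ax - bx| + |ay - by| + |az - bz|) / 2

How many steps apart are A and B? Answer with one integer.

Answer: 15

Derivation:
|ax - bx| = |-2 - 12| = 14
|ay - by| = |-12 - (-11)| = 1
|az - bz| = |14 - (-1)| = 15
distance = (14 + 1 + 15) / 2 = 30 / 2 = 15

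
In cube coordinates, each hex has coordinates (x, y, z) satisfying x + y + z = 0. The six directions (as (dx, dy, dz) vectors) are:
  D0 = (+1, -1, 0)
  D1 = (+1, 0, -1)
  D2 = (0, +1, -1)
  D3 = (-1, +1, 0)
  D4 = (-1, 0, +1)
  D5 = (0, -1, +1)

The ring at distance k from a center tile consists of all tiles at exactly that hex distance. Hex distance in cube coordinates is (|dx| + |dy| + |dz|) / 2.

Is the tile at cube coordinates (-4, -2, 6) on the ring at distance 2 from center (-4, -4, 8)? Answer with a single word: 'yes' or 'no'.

Answer: yes

Derivation:
|px - cx| = |-4 - (-4)| = 0
|py - cy| = |-2 - (-4)| = 2
|pz - cz| = |6 - 8| = 2
distance = (0+2+2)/2 = 4/2 = 2
radius = 2; distance == radius -> yes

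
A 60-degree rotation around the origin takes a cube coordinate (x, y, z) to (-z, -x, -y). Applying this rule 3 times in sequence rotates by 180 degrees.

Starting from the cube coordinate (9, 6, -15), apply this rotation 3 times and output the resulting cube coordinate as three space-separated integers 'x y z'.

Answer: -9 -6 15

Derivation:
Start: (9, 6, -15)
Step 1: (9, 6, -15) -> (-(-15), -(9), -(6)) = (15, -9, -6)
Step 2: (15, -9, -6) -> (-(-6), -(15), -(-9)) = (6, -15, 9)
Step 3: (6, -15, 9) -> (-(9), -(6), -(-15)) = (-9, -6, 15)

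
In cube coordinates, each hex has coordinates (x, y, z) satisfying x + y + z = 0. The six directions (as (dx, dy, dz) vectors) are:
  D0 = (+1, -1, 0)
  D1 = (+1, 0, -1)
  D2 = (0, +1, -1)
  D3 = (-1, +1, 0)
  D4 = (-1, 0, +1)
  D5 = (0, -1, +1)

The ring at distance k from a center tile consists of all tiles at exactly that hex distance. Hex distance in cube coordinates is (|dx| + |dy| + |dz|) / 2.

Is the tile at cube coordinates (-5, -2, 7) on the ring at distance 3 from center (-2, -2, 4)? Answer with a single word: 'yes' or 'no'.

|px - cx| = |-5 - (-2)| = 3
|py - cy| = |-2 - (-2)| = 0
|pz - cz| = |7 - 4| = 3
distance = (3+0+3)/2 = 6/2 = 3
radius = 3; distance == radius -> yes

Answer: yes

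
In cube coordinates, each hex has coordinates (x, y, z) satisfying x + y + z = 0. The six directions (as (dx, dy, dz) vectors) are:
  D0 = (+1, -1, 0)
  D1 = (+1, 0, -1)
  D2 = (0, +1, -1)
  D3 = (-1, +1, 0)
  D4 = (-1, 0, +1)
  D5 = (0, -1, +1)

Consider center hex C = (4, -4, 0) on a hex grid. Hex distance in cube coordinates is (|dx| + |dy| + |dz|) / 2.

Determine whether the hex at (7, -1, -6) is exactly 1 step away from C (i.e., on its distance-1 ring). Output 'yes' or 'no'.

Answer: no

Derivation:
|px - cx| = |7 - 4| = 3
|py - cy| = |-1 - (-4)| = 3
|pz - cz| = |-6 - 0| = 6
distance = (3+3+6)/2 = 12/2 = 6
radius = 1; distance != radius -> no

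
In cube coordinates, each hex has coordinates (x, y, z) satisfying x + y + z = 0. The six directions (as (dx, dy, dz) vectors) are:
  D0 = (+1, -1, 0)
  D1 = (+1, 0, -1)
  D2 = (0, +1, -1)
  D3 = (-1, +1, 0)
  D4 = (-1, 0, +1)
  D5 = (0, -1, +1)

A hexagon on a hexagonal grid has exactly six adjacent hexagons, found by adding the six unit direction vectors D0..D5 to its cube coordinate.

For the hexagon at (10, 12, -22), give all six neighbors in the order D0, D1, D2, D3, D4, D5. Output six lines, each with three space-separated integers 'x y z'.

Center: (10, 12, -22). Add each direction:
  D0: (10, 12, -22) + (1, -1, 0) = (11, 11, -22)
  D1: (10, 12, -22) + (1, 0, -1) = (11, 12, -23)
  D2: (10, 12, -22) + (0, 1, -1) = (10, 13, -23)
  D3: (10, 12, -22) + (-1, 1, 0) = (9, 13, -22)
  D4: (10, 12, -22) + (-1, 0, 1) = (9, 12, -21)
  D5: (10, 12, -22) + (0, -1, 1) = (10, 11, -21)

Answer: 11 11 -22
11 12 -23
10 13 -23
9 13 -22
9 12 -21
10 11 -21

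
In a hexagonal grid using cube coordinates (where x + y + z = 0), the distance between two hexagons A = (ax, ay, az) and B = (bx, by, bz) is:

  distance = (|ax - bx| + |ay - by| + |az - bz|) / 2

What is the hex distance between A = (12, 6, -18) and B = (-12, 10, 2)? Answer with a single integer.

|ax - bx| = |12 - (-12)| = 24
|ay - by| = |6 - 10| = 4
|az - bz| = |-18 - 2| = 20
distance = (24 + 4 + 20) / 2 = 48 / 2 = 24

Answer: 24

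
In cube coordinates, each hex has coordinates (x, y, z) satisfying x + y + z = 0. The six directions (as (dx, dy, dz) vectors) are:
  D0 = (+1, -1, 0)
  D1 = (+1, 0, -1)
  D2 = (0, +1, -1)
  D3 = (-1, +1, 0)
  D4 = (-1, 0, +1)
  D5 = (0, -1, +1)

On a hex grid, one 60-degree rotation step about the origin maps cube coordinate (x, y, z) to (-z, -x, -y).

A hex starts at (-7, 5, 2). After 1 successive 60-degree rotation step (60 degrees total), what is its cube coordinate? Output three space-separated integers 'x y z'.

Start: (-7, 5, 2)
Step 1: (-7, 5, 2) -> (-(2), -(-7), -(5)) = (-2, 7, -5)

Answer: -2 7 -5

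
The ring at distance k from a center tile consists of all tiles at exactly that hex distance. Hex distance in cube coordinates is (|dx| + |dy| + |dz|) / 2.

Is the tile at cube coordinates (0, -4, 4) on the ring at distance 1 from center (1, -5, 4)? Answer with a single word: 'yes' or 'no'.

|px - cx| = |0 - 1| = 1
|py - cy| = |-4 - (-5)| = 1
|pz - cz| = |4 - 4| = 0
distance = (1+1+0)/2 = 2/2 = 1
radius = 1; distance == radius -> yes

Answer: yes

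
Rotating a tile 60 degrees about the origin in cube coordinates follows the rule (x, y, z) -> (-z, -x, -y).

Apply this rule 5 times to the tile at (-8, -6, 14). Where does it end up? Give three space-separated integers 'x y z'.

Start: (-8, -6, 14)
Step 1: (-8, -6, 14) -> (-(14), -(-8), -(-6)) = (-14, 8, 6)
Step 2: (-14, 8, 6) -> (-(6), -(-14), -(8)) = (-6, 14, -8)
Step 3: (-6, 14, -8) -> (-(-8), -(-6), -(14)) = (8, 6, -14)
Step 4: (8, 6, -14) -> (-(-14), -(8), -(6)) = (14, -8, -6)
Step 5: (14, -8, -6) -> (-(-6), -(14), -(-8)) = (6, -14, 8)

Answer: 6 -14 8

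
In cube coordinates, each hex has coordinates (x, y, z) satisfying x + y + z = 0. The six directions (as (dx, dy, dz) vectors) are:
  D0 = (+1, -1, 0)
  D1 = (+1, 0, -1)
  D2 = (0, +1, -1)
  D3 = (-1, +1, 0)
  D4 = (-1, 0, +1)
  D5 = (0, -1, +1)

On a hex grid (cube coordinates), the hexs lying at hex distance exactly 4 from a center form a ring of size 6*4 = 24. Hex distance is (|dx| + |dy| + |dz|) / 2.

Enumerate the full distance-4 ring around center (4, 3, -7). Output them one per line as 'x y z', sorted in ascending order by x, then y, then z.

Walk ring at distance 4 from (4, 3, -7):
Start at center + D4*4 = (0, 3, -3)
  hex 0: (0, 3, -3)
  hex 1: (1, 2, -3)
  hex 2: (2, 1, -3)
  hex 3: (3, 0, -3)
  hex 4: (4, -1, -3)
  hex 5: (5, -1, -4)
  hex 6: (6, -1, -5)
  hex 7: (7, -1, -6)
  hex 8: (8, -1, -7)
  hex 9: (8, 0, -8)
  hex 10: (8, 1, -9)
  hex 11: (8, 2, -10)
  hex 12: (8, 3, -11)
  hex 13: (7, 4, -11)
  hex 14: (6, 5, -11)
  hex 15: (5, 6, -11)
  hex 16: (4, 7, -11)
  hex 17: (3, 7, -10)
  hex 18: (2, 7, -9)
  hex 19: (1, 7, -8)
  hex 20: (0, 7, -7)
  hex 21: (0, 6, -6)
  hex 22: (0, 5, -5)
  hex 23: (0, 4, -4)
Sorted: 24 hexes.

Answer: 0 3 -3
0 4 -4
0 5 -5
0 6 -6
0 7 -7
1 2 -3
1 7 -8
2 1 -3
2 7 -9
3 0 -3
3 7 -10
4 -1 -3
4 7 -11
5 -1 -4
5 6 -11
6 -1 -5
6 5 -11
7 -1 -6
7 4 -11
8 -1 -7
8 0 -8
8 1 -9
8 2 -10
8 3 -11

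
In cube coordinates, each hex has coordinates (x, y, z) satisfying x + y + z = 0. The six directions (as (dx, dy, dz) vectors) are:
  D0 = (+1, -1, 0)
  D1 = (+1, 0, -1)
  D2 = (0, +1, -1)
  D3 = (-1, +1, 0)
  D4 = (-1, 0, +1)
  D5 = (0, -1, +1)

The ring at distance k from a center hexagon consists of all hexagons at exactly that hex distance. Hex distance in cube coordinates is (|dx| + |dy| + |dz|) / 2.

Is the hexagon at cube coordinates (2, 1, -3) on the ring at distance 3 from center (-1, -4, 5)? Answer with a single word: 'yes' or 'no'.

|px - cx| = |2 - (-1)| = 3
|py - cy| = |1 - (-4)| = 5
|pz - cz| = |-3 - 5| = 8
distance = (3+5+8)/2 = 16/2 = 8
radius = 3; distance != radius -> no

Answer: no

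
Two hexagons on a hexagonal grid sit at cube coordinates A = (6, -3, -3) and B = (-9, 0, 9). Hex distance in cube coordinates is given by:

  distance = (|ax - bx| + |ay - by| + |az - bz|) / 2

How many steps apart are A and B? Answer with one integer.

Answer: 15

Derivation:
|ax - bx| = |6 - (-9)| = 15
|ay - by| = |-3 - 0| = 3
|az - bz| = |-3 - 9| = 12
distance = (15 + 3 + 12) / 2 = 30 / 2 = 15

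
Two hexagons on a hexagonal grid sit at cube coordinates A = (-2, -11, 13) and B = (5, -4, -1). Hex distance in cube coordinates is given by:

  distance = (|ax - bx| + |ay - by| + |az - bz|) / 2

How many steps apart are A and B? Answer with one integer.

Answer: 14

Derivation:
|ax - bx| = |-2 - 5| = 7
|ay - by| = |-11 - (-4)| = 7
|az - bz| = |13 - (-1)| = 14
distance = (7 + 7 + 14) / 2 = 28 / 2 = 14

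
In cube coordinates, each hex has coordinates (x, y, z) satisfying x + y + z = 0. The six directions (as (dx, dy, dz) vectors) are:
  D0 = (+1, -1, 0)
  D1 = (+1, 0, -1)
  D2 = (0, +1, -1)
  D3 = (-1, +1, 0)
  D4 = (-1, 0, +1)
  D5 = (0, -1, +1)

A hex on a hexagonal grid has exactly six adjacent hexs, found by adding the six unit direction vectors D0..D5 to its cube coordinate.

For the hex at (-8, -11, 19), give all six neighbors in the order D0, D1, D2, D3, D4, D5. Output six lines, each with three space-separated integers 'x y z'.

Center: (-8, -11, 19). Add each direction:
  D0: (-8, -11, 19) + (1, -1, 0) = (-7, -12, 19)
  D1: (-8, -11, 19) + (1, 0, -1) = (-7, -11, 18)
  D2: (-8, -11, 19) + (0, 1, -1) = (-8, -10, 18)
  D3: (-8, -11, 19) + (-1, 1, 0) = (-9, -10, 19)
  D4: (-8, -11, 19) + (-1, 0, 1) = (-9, -11, 20)
  D5: (-8, -11, 19) + (0, -1, 1) = (-8, -12, 20)

Answer: -7 -12 19
-7 -11 18
-8 -10 18
-9 -10 19
-9 -11 20
-8 -12 20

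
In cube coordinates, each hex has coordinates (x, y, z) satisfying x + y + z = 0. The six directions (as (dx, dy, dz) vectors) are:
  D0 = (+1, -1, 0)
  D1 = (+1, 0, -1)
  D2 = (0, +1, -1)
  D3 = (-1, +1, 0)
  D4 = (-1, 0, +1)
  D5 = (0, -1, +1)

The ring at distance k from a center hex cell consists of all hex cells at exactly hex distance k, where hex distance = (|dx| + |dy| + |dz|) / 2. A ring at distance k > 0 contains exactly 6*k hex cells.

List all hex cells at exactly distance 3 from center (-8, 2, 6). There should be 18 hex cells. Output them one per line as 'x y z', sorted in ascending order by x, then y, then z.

Walk ring at distance 3 from (-8, 2, 6):
Start at center + D4*3 = (-11, 2, 9)
  hex 0: (-11, 2, 9)
  hex 1: (-10, 1, 9)
  hex 2: (-9, 0, 9)
  hex 3: (-8, -1, 9)
  hex 4: (-7, -1, 8)
  hex 5: (-6, -1, 7)
  hex 6: (-5, -1, 6)
  hex 7: (-5, 0, 5)
  hex 8: (-5, 1, 4)
  hex 9: (-5, 2, 3)
  hex 10: (-6, 3, 3)
  hex 11: (-7, 4, 3)
  hex 12: (-8, 5, 3)
  hex 13: (-9, 5, 4)
  hex 14: (-10, 5, 5)
  hex 15: (-11, 5, 6)
  hex 16: (-11, 4, 7)
  hex 17: (-11, 3, 8)
Sorted: 18 hexes.

Answer: -11 2 9
-11 3 8
-11 4 7
-11 5 6
-10 1 9
-10 5 5
-9 0 9
-9 5 4
-8 -1 9
-8 5 3
-7 -1 8
-7 4 3
-6 -1 7
-6 3 3
-5 -1 6
-5 0 5
-5 1 4
-5 2 3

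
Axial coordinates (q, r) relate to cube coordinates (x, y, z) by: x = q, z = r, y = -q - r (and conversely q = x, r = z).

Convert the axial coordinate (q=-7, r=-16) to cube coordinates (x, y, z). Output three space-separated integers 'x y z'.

x = q = -7
z = r = -16
y = -x - z = -(-7) - (-16) = 23

Answer: -7 23 -16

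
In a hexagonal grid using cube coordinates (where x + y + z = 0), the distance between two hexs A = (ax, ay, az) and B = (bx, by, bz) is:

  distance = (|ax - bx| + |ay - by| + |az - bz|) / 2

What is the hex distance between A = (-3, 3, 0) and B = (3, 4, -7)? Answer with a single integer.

|ax - bx| = |-3 - 3| = 6
|ay - by| = |3 - 4| = 1
|az - bz| = |0 - (-7)| = 7
distance = (6 + 1 + 7) / 2 = 14 / 2 = 7

Answer: 7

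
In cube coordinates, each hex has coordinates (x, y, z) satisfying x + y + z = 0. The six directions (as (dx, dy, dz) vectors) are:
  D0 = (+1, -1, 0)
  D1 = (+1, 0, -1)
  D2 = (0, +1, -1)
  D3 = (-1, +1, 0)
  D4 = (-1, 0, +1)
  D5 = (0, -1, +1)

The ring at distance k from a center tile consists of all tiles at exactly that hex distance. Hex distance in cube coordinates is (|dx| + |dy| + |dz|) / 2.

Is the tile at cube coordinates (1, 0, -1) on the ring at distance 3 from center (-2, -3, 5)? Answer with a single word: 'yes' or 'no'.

|px - cx| = |1 - (-2)| = 3
|py - cy| = |0 - (-3)| = 3
|pz - cz| = |-1 - 5| = 6
distance = (3+3+6)/2 = 12/2 = 6
radius = 3; distance != radius -> no

Answer: no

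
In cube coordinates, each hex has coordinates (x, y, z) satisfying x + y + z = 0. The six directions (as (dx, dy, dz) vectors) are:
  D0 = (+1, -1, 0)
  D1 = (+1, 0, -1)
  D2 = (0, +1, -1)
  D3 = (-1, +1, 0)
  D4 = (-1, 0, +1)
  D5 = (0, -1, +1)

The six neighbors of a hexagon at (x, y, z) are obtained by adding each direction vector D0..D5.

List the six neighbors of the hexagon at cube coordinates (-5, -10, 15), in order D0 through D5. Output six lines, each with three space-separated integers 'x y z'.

Answer: -4 -11 15
-4 -10 14
-5 -9 14
-6 -9 15
-6 -10 16
-5 -11 16

Derivation:
Center: (-5, -10, 15). Add each direction:
  D0: (-5, -10, 15) + (1, -1, 0) = (-4, -11, 15)
  D1: (-5, -10, 15) + (1, 0, -1) = (-4, -10, 14)
  D2: (-5, -10, 15) + (0, 1, -1) = (-5, -9, 14)
  D3: (-5, -10, 15) + (-1, 1, 0) = (-6, -9, 15)
  D4: (-5, -10, 15) + (-1, 0, 1) = (-6, -10, 16)
  D5: (-5, -10, 15) + (0, -1, 1) = (-5, -11, 16)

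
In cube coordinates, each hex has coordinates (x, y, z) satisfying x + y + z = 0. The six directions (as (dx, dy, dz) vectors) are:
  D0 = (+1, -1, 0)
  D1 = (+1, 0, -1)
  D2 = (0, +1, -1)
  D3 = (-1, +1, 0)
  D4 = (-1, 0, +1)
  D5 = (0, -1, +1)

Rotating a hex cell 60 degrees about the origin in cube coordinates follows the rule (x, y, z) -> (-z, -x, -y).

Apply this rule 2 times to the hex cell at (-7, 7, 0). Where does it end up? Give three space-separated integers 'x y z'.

Answer: 7 0 -7

Derivation:
Start: (-7, 7, 0)
Step 1: (-7, 7, 0) -> (-(0), -(-7), -(7)) = (0, 7, -7)
Step 2: (0, 7, -7) -> (-(-7), -(0), -(7)) = (7, 0, -7)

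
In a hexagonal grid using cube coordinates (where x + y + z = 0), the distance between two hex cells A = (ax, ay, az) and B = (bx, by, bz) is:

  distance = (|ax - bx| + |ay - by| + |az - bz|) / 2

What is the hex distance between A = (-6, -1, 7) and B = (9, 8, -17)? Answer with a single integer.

Answer: 24

Derivation:
|ax - bx| = |-6 - 9| = 15
|ay - by| = |-1 - 8| = 9
|az - bz| = |7 - (-17)| = 24
distance = (15 + 9 + 24) / 2 = 48 / 2 = 24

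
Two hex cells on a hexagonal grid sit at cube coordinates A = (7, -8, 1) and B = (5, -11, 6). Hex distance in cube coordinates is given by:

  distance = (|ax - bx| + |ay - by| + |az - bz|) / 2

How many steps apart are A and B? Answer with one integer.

Answer: 5

Derivation:
|ax - bx| = |7 - 5| = 2
|ay - by| = |-8 - (-11)| = 3
|az - bz| = |1 - 6| = 5
distance = (2 + 3 + 5) / 2 = 10 / 2 = 5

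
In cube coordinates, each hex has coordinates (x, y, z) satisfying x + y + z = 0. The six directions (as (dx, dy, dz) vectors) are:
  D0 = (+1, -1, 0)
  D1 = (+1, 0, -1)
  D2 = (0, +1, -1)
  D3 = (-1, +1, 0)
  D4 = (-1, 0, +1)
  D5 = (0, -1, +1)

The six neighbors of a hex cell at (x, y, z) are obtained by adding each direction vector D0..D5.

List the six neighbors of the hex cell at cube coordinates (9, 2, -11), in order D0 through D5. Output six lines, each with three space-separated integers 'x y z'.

Answer: 10 1 -11
10 2 -12
9 3 -12
8 3 -11
8 2 -10
9 1 -10

Derivation:
Center: (9, 2, -11). Add each direction:
  D0: (9, 2, -11) + (1, -1, 0) = (10, 1, -11)
  D1: (9, 2, -11) + (1, 0, -1) = (10, 2, -12)
  D2: (9, 2, -11) + (0, 1, -1) = (9, 3, -12)
  D3: (9, 2, -11) + (-1, 1, 0) = (8, 3, -11)
  D4: (9, 2, -11) + (-1, 0, 1) = (8, 2, -10)
  D5: (9, 2, -11) + (0, -1, 1) = (9, 1, -10)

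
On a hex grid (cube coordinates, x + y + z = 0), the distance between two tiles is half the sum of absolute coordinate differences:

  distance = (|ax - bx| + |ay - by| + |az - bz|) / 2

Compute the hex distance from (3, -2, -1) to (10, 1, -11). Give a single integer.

Answer: 10

Derivation:
|ax - bx| = |3 - 10| = 7
|ay - by| = |-2 - 1| = 3
|az - bz| = |-1 - (-11)| = 10
distance = (7 + 3 + 10) / 2 = 20 / 2 = 10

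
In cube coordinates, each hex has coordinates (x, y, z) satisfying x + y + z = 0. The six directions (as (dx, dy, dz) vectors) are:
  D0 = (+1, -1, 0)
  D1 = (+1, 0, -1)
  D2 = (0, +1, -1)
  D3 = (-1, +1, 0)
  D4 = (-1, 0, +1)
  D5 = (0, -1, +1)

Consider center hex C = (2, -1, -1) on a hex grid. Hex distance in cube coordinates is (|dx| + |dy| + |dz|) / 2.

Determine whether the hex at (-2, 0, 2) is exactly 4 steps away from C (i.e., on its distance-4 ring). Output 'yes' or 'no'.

|px - cx| = |-2 - 2| = 4
|py - cy| = |0 - (-1)| = 1
|pz - cz| = |2 - (-1)| = 3
distance = (4+1+3)/2 = 8/2 = 4
radius = 4; distance == radius -> yes

Answer: yes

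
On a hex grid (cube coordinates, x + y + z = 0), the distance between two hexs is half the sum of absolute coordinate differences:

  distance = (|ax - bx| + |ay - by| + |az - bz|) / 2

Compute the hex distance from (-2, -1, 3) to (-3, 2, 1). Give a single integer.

Answer: 3

Derivation:
|ax - bx| = |-2 - (-3)| = 1
|ay - by| = |-1 - 2| = 3
|az - bz| = |3 - 1| = 2
distance = (1 + 3 + 2) / 2 = 6 / 2 = 3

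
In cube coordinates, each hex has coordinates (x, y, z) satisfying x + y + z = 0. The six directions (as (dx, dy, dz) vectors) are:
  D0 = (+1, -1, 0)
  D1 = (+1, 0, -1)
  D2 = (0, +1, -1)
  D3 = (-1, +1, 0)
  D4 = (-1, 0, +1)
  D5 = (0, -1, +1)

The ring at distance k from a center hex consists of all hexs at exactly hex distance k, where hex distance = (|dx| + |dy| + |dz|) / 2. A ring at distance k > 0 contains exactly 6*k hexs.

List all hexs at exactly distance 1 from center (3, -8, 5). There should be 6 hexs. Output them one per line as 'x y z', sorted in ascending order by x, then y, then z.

Answer: 2 -8 6
2 -7 5
3 -9 6
3 -7 4
4 -9 5
4 -8 4

Derivation:
Walk ring at distance 1 from (3, -8, 5):
Start at center + D4*1 = (2, -8, 6)
  hex 0: (2, -8, 6)
  hex 1: (3, -9, 6)
  hex 2: (4, -9, 5)
  hex 3: (4, -8, 4)
  hex 4: (3, -7, 4)
  hex 5: (2, -7, 5)
Sorted: 6 hexes.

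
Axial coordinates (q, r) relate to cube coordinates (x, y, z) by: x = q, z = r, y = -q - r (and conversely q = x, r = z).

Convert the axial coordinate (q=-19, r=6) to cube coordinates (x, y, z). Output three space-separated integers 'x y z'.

x = q = -19
z = r = 6
y = -x - z = -(-19) - (6) = 13

Answer: -19 13 6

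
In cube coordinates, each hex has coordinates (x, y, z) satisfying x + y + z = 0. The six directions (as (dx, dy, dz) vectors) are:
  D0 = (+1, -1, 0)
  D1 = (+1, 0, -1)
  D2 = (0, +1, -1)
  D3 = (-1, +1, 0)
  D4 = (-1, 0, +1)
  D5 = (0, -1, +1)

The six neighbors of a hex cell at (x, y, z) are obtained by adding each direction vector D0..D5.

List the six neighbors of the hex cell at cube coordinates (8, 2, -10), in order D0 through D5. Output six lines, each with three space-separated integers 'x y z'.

Answer: 9 1 -10
9 2 -11
8 3 -11
7 3 -10
7 2 -9
8 1 -9

Derivation:
Center: (8, 2, -10). Add each direction:
  D0: (8, 2, -10) + (1, -1, 0) = (9, 1, -10)
  D1: (8, 2, -10) + (1, 0, -1) = (9, 2, -11)
  D2: (8, 2, -10) + (0, 1, -1) = (8, 3, -11)
  D3: (8, 2, -10) + (-1, 1, 0) = (7, 3, -10)
  D4: (8, 2, -10) + (-1, 0, 1) = (7, 2, -9)
  D5: (8, 2, -10) + (0, -1, 1) = (8, 1, -9)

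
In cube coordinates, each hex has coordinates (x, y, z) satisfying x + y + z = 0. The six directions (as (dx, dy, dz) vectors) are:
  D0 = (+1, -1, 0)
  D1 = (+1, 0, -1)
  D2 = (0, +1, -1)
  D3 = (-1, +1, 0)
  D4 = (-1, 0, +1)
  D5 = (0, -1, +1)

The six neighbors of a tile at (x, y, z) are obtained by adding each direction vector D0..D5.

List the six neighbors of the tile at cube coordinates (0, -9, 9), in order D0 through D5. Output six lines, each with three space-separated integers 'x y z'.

Answer: 1 -10 9
1 -9 8
0 -8 8
-1 -8 9
-1 -9 10
0 -10 10

Derivation:
Center: (0, -9, 9). Add each direction:
  D0: (0, -9, 9) + (1, -1, 0) = (1, -10, 9)
  D1: (0, -9, 9) + (1, 0, -1) = (1, -9, 8)
  D2: (0, -9, 9) + (0, 1, -1) = (0, -8, 8)
  D3: (0, -9, 9) + (-1, 1, 0) = (-1, -8, 9)
  D4: (0, -9, 9) + (-1, 0, 1) = (-1, -9, 10)
  D5: (0, -9, 9) + (0, -1, 1) = (0, -10, 10)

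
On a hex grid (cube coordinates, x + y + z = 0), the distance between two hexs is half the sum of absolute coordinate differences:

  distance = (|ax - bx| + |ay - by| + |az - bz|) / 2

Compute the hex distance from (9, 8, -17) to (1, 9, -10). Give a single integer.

|ax - bx| = |9 - 1| = 8
|ay - by| = |8 - 9| = 1
|az - bz| = |-17 - (-10)| = 7
distance = (8 + 1 + 7) / 2 = 16 / 2 = 8

Answer: 8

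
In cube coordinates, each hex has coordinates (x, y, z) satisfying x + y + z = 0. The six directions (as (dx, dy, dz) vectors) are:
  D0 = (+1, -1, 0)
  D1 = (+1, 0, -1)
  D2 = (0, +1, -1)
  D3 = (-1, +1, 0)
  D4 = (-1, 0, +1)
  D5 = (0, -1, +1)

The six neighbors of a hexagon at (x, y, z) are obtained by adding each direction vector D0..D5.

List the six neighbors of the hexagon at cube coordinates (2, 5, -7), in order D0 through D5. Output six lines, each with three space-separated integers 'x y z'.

Center: (2, 5, -7). Add each direction:
  D0: (2, 5, -7) + (1, -1, 0) = (3, 4, -7)
  D1: (2, 5, -7) + (1, 0, -1) = (3, 5, -8)
  D2: (2, 5, -7) + (0, 1, -1) = (2, 6, -8)
  D3: (2, 5, -7) + (-1, 1, 0) = (1, 6, -7)
  D4: (2, 5, -7) + (-1, 0, 1) = (1, 5, -6)
  D5: (2, 5, -7) + (0, -1, 1) = (2, 4, -6)

Answer: 3 4 -7
3 5 -8
2 6 -8
1 6 -7
1 5 -6
2 4 -6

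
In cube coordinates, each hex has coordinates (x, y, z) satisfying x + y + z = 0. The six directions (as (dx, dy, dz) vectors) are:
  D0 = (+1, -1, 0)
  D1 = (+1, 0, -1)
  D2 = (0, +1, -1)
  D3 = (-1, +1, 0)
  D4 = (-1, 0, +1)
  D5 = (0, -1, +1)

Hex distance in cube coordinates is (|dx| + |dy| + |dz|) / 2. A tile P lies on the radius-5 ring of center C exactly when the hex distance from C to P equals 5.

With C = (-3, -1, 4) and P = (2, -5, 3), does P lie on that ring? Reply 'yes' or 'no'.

Answer: yes

Derivation:
|px - cx| = |2 - (-3)| = 5
|py - cy| = |-5 - (-1)| = 4
|pz - cz| = |3 - 4| = 1
distance = (5+4+1)/2 = 10/2 = 5
radius = 5; distance == radius -> yes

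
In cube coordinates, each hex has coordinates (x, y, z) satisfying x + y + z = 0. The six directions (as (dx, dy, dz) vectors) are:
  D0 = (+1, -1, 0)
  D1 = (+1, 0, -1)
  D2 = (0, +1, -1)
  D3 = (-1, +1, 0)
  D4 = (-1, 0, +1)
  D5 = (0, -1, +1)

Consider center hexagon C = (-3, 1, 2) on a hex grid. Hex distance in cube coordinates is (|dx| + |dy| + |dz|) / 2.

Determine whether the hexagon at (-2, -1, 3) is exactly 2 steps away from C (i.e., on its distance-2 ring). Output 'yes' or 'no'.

Answer: yes

Derivation:
|px - cx| = |-2 - (-3)| = 1
|py - cy| = |-1 - 1| = 2
|pz - cz| = |3 - 2| = 1
distance = (1+2+1)/2 = 4/2 = 2
radius = 2; distance == radius -> yes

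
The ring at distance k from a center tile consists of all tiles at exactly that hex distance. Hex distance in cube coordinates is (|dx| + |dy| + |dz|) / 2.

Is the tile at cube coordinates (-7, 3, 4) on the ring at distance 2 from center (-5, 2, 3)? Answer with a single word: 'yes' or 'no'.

Answer: yes

Derivation:
|px - cx| = |-7 - (-5)| = 2
|py - cy| = |3 - 2| = 1
|pz - cz| = |4 - 3| = 1
distance = (2+1+1)/2 = 4/2 = 2
radius = 2; distance == radius -> yes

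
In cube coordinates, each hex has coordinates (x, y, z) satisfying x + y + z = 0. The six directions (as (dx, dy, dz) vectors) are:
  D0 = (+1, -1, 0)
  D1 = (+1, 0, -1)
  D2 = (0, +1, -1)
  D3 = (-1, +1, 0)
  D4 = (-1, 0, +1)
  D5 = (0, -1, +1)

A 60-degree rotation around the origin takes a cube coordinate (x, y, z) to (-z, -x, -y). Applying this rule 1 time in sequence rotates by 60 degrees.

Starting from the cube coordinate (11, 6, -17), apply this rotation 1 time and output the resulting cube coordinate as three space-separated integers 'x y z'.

Answer: 17 -11 -6

Derivation:
Start: (11, 6, -17)
Step 1: (11, 6, -17) -> (-(-17), -(11), -(6)) = (17, -11, -6)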